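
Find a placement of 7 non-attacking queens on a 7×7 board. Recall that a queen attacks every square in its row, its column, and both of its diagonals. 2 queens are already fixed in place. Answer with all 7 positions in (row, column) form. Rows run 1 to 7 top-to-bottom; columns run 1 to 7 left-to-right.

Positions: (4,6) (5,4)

(1,5) (2,3) (3,1) (4,6) (5,4) (6,2) (7,7)

Row 1: attacked by (4,6)→{3,6}; (5,4)→{4}. Safe: 1, 2, 5, 7. Place at column 5.
Row 2: attacked by (1,5)→{4,5,6}; (4,6)→{4,6}; (5,4)→{1,4,7}. Safe: 2, 3. Place at column 3.
Row 3: attacked by (1,5)→{3,5,7}; (2,3)→{2,3,4}; (4,6)→{5,6,7}; (5,4)→{2,4,6}. Safe: 1. Place at column 1.
Row 6: attacked by (1,5)→{5}; (2,3)→{3,7}; (3,1)→{1,4}; (4,6)→{4,6}; (5,4)→{3,4,5}. Safe: 2. Place at column 2.
Row 7: attacked by (1,5)→{5}; (2,3)→{3}; (3,1)→{1,5}; (4,6)→{3,6}; (5,4)→{2,4,6}; (6,2)→{1,2,3}. Safe: 7. Place at column 7.
Columns [5, 3, 1, 6, 4, 2, 7], r−c [-4, -1, 2, -2, 1, 4, 0], r+c [6, 5, 4, 10, 9, 8, 14] are all distinct, so no two queens attack.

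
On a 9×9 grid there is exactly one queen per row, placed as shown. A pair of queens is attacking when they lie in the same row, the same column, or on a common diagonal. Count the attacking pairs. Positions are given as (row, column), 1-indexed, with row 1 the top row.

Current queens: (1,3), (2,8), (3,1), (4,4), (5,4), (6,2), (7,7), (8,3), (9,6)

Same column: (1,3)–(8,3) (column 3); (4,4)–(5,4) (column 4).
Same diagonal: (1,3)–(3,1) (|1−3| = |3−1| = 2); (4,4)–(6,2) (|4−6| = |4−2| = 2); (4,4)–(7,7) (|4−7| = |4−7| = 3).
Total attacking pairs: 5.

5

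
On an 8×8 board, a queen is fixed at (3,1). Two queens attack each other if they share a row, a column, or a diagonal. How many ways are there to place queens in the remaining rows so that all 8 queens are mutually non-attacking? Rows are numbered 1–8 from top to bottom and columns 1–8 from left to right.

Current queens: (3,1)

16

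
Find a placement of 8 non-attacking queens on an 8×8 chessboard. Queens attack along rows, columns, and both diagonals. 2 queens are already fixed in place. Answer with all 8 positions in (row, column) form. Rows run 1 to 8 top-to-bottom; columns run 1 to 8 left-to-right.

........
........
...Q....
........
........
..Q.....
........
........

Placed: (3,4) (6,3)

(1,5) (2,2) (3,4) (4,6) (5,8) (6,3) (7,1) (8,7)

Row 1: attacked by (3,4)→{2,4,6}; (6,3)→{3,8}. Safe: 1, 5, 7. Place at column 5.
Row 2: attacked by (1,5)→{4,5,6}; (3,4)→{3,4,5}; (6,3)→{3,7}. Safe: 1, 2, 8. Place at column 2.
Row 4: attacked by (1,5)→{2,5,8}; (2,2)→{2,4}; (3,4)→{3,4,5}; (6,3)→{1,3,5}. Safe: 6, 7. Place at column 6.
Row 5: attacked by (1,5)→{1,5}; (2,2)→{2,5}; (3,4)→{2,4,6}; (4,6)→{5,6,7}; (6,3)→{2,3,4}. Safe: 8. Place at column 8.
Row 7: attacked by (1,5)→{5}; (2,2)→{2,7}; (3,4)→{4,8}; (4,6)→{3,6}; (5,8)→{6,8}; (6,3)→{2,3,4}. Safe: 1. Place at column 1.
Row 8: attacked by (1,5)→{5}; (2,2)→{2,8}; (3,4)→{4}; (4,6)→{2,6}; (5,8)→{5,8}; (6,3)→{1,3,5}; (7,1)→{1,2}. Safe: 7. Place at column 7.
Columns [5, 2, 4, 6, 8, 3, 1, 7], r−c [-4, 0, -1, -2, -3, 3, 6, 1], r+c [6, 4, 7, 10, 13, 9, 8, 15] are all distinct, so no two queens attack.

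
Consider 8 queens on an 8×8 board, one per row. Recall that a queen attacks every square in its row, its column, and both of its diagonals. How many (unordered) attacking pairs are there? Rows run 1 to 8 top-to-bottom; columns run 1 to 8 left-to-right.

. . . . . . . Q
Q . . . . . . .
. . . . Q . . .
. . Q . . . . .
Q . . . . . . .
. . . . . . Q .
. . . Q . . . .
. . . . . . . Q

3

Same column: (1,8)–(8,8) (column 8); (2,1)–(5,1) (column 1).
Same diagonal: (2,1)–(4,3) (|2−4| = |1−3| = 2).
Total attacking pairs: 3.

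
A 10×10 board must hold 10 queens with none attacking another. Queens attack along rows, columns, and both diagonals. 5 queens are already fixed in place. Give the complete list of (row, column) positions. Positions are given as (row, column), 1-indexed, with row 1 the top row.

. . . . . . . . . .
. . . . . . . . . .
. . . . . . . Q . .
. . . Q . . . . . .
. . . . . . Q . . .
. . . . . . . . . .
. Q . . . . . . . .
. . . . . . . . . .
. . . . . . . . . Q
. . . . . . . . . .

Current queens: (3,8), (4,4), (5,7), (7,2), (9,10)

(1,5) (2,1) (3,8) (4,4) (5,7) (6,9) (7,2) (8,6) (9,10) (10,3)

Row 1: attacked by (3,8)→{6,8,10}; (4,4)→{1,4,7}; (5,7)→{3,7}; (7,2)→{2,8}; (9,10)→{2,10}. Safe: 5, 9. Place at column 5.
Row 2: attacked by (1,5)→{4,5,6}; (3,8)→{7,8,9}; (4,4)→{2,4,6}; (5,7)→{4,7,10}; (7,2)→{2,7}; (9,10)→{3,10}. Safe: 1. Place at column 1.
Row 6: attacked by (1,5)→{5,10}; (2,1)→{1,5}; (3,8)→{5,8}; (4,4)→{2,4,6}; (5,7)→{6,7,8}; (7,2)→{1,2,3}; (9,10)→{7,10}. Safe: 9. Place at column 9.
Row 8: attacked by (1,5)→{5}; (2,1)→{1,7}; (3,8)→{3,8}; (4,4)→{4,8}; (5,7)→{4,7,10}; (6,9)→{7,9}; (7,2)→{1,2,3}; (9,10)→{9,10}. Safe: 6. Place at column 6.
Row 10: attacked by (1,5)→{5}; (2,1)→{1,9}; (3,8)→{1,8}; (4,4)→{4,10}; (5,7)→{2,7}; (6,9)→{5,9}; (7,2)→{2,5}; (8,6)→{4,6,8}; (9,10)→{9,10}. Safe: 3. Place at column 3.
Columns [5, 1, 8, 4, 7, 9, 2, 6, 10, 3], r−c [-4, 1, -5, 0, -2, -3, 5, 2, -1, 7], r+c [6, 3, 11, 8, 12, 15, 9, 14, 19, 13] are all distinct, so no two queens attack.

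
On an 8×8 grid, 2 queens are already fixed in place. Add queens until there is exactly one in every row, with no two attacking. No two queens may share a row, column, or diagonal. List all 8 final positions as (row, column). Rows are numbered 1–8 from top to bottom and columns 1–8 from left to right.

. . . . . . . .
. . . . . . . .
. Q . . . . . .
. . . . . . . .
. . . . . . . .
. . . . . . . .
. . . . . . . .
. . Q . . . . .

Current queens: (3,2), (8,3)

(1,6) (2,8) (3,2) (4,4) (5,1) (6,7) (7,5) (8,3)

Row 1: attacked by (3,2)→{2,4}; (8,3)→{3}. Safe: 1, 5, 6, 7, 8. Place at column 6.
Row 2: attacked by (1,6)→{5,6,7}; (3,2)→{1,2,3}; (8,3)→{3}. Safe: 4, 8. Place at column 8.
Row 4: attacked by (1,6)→{3,6}; (2,8)→{6,8}; (3,2)→{1,2,3}; (8,3)→{3,7}. Safe: 4, 5. Place at column 4.
Row 5: attacked by (1,6)→{2,6}; (2,8)→{5,8}; (3,2)→{2,4}; (4,4)→{3,4,5}; (8,3)→{3,6}. Safe: 1, 7. Place at column 1.
Row 6: attacked by (1,6)→{1,6}; (2,8)→{4,8}; (3,2)→{2,5}; (4,4)→{2,4,6}; (5,1)→{1,2}; (8,3)→{1,3,5}. Safe: 7. Place at column 7.
Row 7: attacked by (1,6)→{6}; (2,8)→{3,8}; (3,2)→{2,6}; (4,4)→{1,4,7}; (5,1)→{1,3}; (6,7)→{6,7,8}; (8,3)→{2,3,4}. Safe: 5. Place at column 5.
Columns [6, 8, 2, 4, 1, 7, 5, 3], r−c [-5, -6, 1, 0, 4, -1, 2, 5], r+c [7, 10, 5, 8, 6, 13, 12, 11] are all distinct, so no two queens attack.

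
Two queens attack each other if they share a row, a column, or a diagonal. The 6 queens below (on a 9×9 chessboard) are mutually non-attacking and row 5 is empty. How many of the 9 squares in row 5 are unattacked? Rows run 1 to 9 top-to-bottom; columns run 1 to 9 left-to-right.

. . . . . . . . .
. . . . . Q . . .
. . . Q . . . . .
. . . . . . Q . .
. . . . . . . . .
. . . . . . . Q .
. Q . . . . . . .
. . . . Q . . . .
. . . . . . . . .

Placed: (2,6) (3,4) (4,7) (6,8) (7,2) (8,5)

1

(2,6) attacks row 5 at column 6 and diagonals 3, 9.
(3,4) attacks row 5 at column 4 and diagonals 2, 6.
(4,7) attacks row 5 at column 7 and diagonals 6, 8.
(6,8) attacks row 5 at column 8 and diagonals 7, 9.
(7,2) attacks row 5 at column 2 and diagonals 4.
(8,5) attacks row 5 at column 5 and diagonals 2, 8.
Attacked columns: {2, 3, 4, 5, 6, 7, 8, 9}. Safe: {1}.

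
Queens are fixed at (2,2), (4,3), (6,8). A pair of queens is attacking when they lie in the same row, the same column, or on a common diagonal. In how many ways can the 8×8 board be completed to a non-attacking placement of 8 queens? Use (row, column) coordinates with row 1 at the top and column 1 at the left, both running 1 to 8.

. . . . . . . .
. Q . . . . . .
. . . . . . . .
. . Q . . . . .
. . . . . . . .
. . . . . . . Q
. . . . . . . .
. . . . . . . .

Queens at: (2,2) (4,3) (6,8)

2

Branch on row 1: col 4 → 2; col 5 → 0; col 7 → 0.
Sum: 2 + 0 + 0 = 2.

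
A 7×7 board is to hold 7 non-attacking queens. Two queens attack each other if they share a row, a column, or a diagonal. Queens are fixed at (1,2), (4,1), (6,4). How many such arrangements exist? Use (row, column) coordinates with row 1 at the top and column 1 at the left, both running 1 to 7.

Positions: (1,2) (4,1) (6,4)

1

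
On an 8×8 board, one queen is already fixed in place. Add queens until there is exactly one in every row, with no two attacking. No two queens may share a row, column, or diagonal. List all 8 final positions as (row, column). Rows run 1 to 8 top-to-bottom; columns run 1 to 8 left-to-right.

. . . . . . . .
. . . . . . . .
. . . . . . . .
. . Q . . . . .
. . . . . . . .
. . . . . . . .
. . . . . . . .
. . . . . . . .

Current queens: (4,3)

Row 1: attacked by (4,3)→{3,6}. Safe: 1, 2, 4, 5, 7, 8. Place at column 8.
Row 2: attacked by (1,8)→{7,8}; (4,3)→{1,3,5}. Safe: 2, 4, 6. Place at column 4.
Row 3: attacked by (1,8)→{6,8}; (2,4)→{3,4,5}; (4,3)→{2,3,4}. Safe: 1, 7. Place at column 1.
Row 5: attacked by (1,8)→{4,8}; (2,4)→{1,4,7}; (3,1)→{1,3}; (4,3)→{2,3,4}. Safe: 5, 6. Place at column 6.
Row 6: attacked by (1,8)→{3,8}; (2,4)→{4,8}; (3,1)→{1,4}; (4,3)→{1,3,5}; (5,6)→{5,6,7}. Safe: 2. Place at column 2.
Row 7: attacked by (1,8)→{2,8}; (2,4)→{4}; (3,1)→{1,5}; (4,3)→{3,6}; (5,6)→{4,6,8}; (6,2)→{1,2,3}. Safe: 7. Place at column 7.
Row 8: attacked by (1,8)→{1,8}; (2,4)→{4}; (3,1)→{1,6}; (4,3)→{3,7}; (5,6)→{3,6}; (6,2)→{2,4}; (7,7)→{6,7,8}. Safe: 5. Place at column 5.
Columns [8, 4, 1, 3, 6, 2, 7, 5], r−c [-7, -2, 2, 1, -1, 4, 0, 3], r+c [9, 6, 4, 7, 11, 8, 14, 13] are all distinct, so no two queens attack.

(1,8) (2,4) (3,1) (4,3) (5,6) (6,2) (7,7) (8,5)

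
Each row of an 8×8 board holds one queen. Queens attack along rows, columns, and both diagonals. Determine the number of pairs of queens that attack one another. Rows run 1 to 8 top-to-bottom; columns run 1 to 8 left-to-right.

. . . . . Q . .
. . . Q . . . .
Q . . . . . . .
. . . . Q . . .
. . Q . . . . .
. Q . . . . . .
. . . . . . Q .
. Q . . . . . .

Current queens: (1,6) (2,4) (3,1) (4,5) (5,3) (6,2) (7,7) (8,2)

Same column: (6,2)–(8,2) (column 2).
Same diagonal: (3,1)–(5,3) (|3−5| = |1−3| = 2); (5,3)–(6,2) (|5−6| = |3−2| = 1).
Total attacking pairs: 3.

3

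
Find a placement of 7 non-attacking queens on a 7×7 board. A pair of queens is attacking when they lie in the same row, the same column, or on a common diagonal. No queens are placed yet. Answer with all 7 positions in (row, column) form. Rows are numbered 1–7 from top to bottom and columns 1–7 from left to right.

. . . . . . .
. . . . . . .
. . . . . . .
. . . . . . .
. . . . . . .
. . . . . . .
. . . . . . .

Row 1: Safe: 1, 2, 3, 4, 5, 6, 7. Place at column 4.
Row 2: attacked by (1,4)→{3,4,5}. Safe: 1, 2, 6, 7. Place at column 6.
Row 3: attacked by (1,4)→{2,4,6}; (2,6)→{5,6,7}. Safe: 1, 3. Place at column 1.
Row 4: attacked by (1,4)→{1,4,7}; (2,6)→{4,6}; (3,1)→{1,2}. Safe: 3, 5. Place at column 3.
Row 5: attacked by (1,4)→{4}; (2,6)→{3,6}; (3,1)→{1,3}; (4,3)→{2,3,4}. Safe: 5, 7. Place at column 5.
Row 6: attacked by (1,4)→{4}; (2,6)→{2,6}; (3,1)→{1,4}; (4,3)→{1,3,5}; (5,5)→{4,5,6}. Safe: 7. Place at column 7.
Row 7: attacked by (1,4)→{4}; (2,6)→{1,6}; (3,1)→{1,5}; (4,3)→{3,6}; (5,5)→{3,5,7}; (6,7)→{6,7}. Safe: 2. Place at column 2.
Columns [4, 6, 1, 3, 5, 7, 2], r−c [-3, -4, 2, 1, 0, -1, 5], r+c [5, 8, 4, 7, 10, 13, 9] are all distinct, so no two queens attack.

(1,4) (2,6) (3,1) (4,3) (5,5) (6,7) (7,2)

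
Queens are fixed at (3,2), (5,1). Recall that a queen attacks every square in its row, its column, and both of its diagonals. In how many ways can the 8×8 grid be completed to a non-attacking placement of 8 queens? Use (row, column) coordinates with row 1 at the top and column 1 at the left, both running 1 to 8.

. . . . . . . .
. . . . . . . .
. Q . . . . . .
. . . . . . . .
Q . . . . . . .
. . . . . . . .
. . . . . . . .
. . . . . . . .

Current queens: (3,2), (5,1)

Branch on row 1: col 3 → 2; col 6 → 1; col 7 → 0; col 8 → 0.
Sum: 2 + 1 + 0 + 0 = 3.

3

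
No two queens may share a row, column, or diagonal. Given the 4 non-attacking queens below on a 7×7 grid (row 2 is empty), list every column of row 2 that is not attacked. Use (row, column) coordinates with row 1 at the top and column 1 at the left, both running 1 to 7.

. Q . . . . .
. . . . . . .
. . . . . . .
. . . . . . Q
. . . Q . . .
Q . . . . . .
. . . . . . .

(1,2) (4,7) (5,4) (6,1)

(1,2) attacks row 2 at column 2 and diagonals 1, 3.
(4,7) attacks row 2 at column 7 and diagonals 5.
(5,4) attacks row 2 at column 4 and diagonals 1, 7.
(6,1) attacks row 2 at column 1 and diagonals 5.
Attacked columns: {1, 2, 3, 4, 5, 7}. Safe: {6}.

columns 6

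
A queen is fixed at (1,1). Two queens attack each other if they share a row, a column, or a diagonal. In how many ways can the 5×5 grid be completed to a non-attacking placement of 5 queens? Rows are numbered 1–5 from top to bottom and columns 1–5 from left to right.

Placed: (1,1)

2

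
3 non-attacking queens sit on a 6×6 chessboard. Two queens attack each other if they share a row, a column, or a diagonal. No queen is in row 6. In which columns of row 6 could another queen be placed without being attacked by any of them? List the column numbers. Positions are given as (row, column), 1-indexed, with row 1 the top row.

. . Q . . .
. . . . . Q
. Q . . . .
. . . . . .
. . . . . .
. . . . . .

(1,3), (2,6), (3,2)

(1,3) attacks row 6 at column 3.
(2,6) attacks row 6 at column 6 and diagonals 2.
(3,2) attacks row 6 at column 2 and diagonals 5.
Attacked columns: {2, 3, 5, 6}. Safe: {1, 4}.

columns 1, 4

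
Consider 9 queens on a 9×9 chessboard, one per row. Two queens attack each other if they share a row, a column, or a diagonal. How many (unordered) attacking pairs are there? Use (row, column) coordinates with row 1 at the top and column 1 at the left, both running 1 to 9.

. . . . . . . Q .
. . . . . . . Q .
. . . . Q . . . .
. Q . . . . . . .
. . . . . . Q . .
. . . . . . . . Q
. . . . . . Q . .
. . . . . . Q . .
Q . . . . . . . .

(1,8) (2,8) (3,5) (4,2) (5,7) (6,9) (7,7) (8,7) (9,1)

Same column: (1,8)–(2,8) (column 8); (5,7)–(7,7) (column 7); (5,7)–(8,7) (column 7); (7,7)–(8,7) (column 7).
Same diagonal: (2,8)–(9,1) (|2−9| = |8−1| = 7); (3,5)–(5,7) (|3−5| = |5−7| = 2); (6,9)–(8,7) (|6−8| = |9−7| = 2).
Total attacking pairs: 7.

7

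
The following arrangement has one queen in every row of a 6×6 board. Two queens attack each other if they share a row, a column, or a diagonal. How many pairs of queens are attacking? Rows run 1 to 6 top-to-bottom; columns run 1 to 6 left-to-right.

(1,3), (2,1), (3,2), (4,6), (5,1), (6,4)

Same column: (2,1)–(5,1) (column 1).
Same diagonal: (1,3)–(4,6) (|1−4| = |3−6| = 3); (2,1)–(3,2) (|2−3| = |1−2| = 1); (4,6)–(6,4) (|4−6| = |6−4| = 2).
Total attacking pairs: 4.

4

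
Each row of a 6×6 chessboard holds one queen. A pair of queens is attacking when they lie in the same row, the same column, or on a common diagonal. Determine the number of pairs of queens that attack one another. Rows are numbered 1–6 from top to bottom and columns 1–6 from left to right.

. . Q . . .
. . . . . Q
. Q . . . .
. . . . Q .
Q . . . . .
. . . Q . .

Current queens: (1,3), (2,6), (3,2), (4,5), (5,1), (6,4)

0

All columns are distinct and no two queens satisfy |Δrow| = |Δcol|, so no pair attacks.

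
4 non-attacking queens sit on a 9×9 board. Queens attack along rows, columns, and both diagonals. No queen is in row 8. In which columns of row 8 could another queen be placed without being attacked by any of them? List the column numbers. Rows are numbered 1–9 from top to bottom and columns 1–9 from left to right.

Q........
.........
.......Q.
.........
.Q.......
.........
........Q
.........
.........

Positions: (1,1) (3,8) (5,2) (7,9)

(1,1) attacks row 8 at column 1 and diagonals 8.
(3,8) attacks row 8 at column 8 and diagonals 3.
(5,2) attacks row 8 at column 2 and diagonals 5.
(7,9) attacks row 8 at column 9 and diagonals 8.
Attacked columns: {1, 2, 3, 5, 8, 9}. Safe: {4, 6, 7}.

columns 4, 6, 7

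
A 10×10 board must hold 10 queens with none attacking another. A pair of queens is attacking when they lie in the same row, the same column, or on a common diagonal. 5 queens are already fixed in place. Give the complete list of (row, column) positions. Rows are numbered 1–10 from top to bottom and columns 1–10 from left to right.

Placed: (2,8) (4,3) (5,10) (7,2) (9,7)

Row 1: attacked by (2,8)→{7,8,9}; (4,3)→{3,6}; (5,10)→{6,10}; (7,2)→{2,8}; (9,7)→{7}. Safe: 1, 4, 5. Place at column 4.
Row 3: attacked by (1,4)→{2,4,6}; (2,8)→{7,8,9}; (4,3)→{2,3,4}; (5,10)→{8,10}; (7,2)→{2,6}; (9,7)→{1,7}. Safe: 5. Place at column 5.
Row 6: attacked by (1,4)→{4,9}; (2,8)→{4,8}; (3,5)→{2,5,8}; (4,3)→{1,3,5}; (5,10)→{9,10}; (7,2)→{1,2,3}; (9,7)→{4,7,10}. Safe: 6. Place at column 6.
Row 8: attacked by (1,4)→{4}; (2,8)→{2,8}; (3,5)→{5,10}; (4,3)→{3,7}; (5,10)→{7,10}; (6,6)→{4,6,8}; (7,2)→{1,2,3}; (9,7)→{6,7,8}. Safe: 9. Place at column 9.
Row 10: attacked by (1,4)→{4}; (2,8)→{8}; (3,5)→{5}; (4,3)→{3,9}; (5,10)→{5,10}; (6,6)→{2,6,10}; (7,2)→{2,5}; (8,9)→{7,9}; (9,7)→{6,7,8}. Safe: 1. Place at column 1.
Columns [4, 8, 5, 3, 10, 6, 2, 9, 7, 1], r−c [-3, -6, -2, 1, -5, 0, 5, -1, 2, 9], r+c [5, 10, 8, 7, 15, 12, 9, 17, 16, 11] are all distinct, so no two queens attack.

(1,4) (2,8) (3,5) (4,3) (5,10) (6,6) (7,2) (8,9) (9,7) (10,1)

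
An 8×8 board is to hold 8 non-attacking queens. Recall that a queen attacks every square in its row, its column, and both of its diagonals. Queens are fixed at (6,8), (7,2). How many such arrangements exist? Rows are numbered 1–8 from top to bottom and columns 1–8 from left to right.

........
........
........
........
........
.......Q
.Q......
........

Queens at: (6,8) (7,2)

Branch on row 1: col 1 → 0; col 4 → 0; col 5 → 0; col 6 → 2; col 7 → 1.
Sum: 0 + 0 + 0 + 2 + 1 = 3.

3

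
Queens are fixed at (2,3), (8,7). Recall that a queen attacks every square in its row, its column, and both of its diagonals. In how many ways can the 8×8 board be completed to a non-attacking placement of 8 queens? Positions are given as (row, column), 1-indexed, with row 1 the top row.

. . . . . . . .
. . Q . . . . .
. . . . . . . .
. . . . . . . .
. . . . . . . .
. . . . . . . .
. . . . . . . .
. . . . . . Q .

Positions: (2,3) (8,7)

3

Branch on row 1: col 1 → 0; col 5 → 1; col 6 → 2; col 8 → 0.
Sum: 0 + 1 + 2 + 0 = 3.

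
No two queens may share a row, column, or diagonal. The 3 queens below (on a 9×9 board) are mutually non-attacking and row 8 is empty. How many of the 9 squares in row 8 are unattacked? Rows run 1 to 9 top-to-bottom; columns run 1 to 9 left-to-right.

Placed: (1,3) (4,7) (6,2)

(1,3) attacks row 8 at column 3.
(4,7) attacks row 8 at column 7 and diagonals 3.
(6,2) attacks row 8 at column 2 and diagonals 4.
Attacked columns: {2, 3, 4, 7}. Safe: {1, 5, 6, 8, 9}.

5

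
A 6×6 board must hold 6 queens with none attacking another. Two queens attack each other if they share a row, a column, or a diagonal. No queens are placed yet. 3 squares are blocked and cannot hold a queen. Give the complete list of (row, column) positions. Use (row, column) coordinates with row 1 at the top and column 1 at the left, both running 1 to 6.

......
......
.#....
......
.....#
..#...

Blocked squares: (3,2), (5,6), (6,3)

(1,5) (2,3) (3,1) (4,6) (5,4) (6,2)

Row 1: Safe: 1, 2, 3, 4, 5, 6. Place at column 5.
Row 2: attacked by (1,5)→{4,5,6}. Safe: 1, 2, 3. Place at column 3.
Row 3: attacked by (1,5)→{3,5}; (2,3)→{2,3,4}. Blocked: 2. Safe: 1, 6. Place at column 1.
Row 4: attacked by (1,5)→{2,5}; (2,3)→{1,3,5}; (3,1)→{1,2}. Safe: 4, 6. Place at column 6.
Row 5: attacked by (1,5)→{1,5}; (2,3)→{3,6}; (3,1)→{1,3}; (4,6)→{5,6}. Blocked: 6. Safe: 2, 4. Place at column 4.
Row 6: attacked by (1,5)→{5}; (2,3)→{3}; (3,1)→{1,4}; (4,6)→{4,6}; (5,4)→{3,4,5}. Blocked: 3. Safe: 2. Place at column 2.
Columns [5, 3, 1, 6, 4, 2], r−c [-4, -1, 2, -2, 1, 4], r+c [6, 5, 4, 10, 9, 8] are all distinct, so no two queens attack.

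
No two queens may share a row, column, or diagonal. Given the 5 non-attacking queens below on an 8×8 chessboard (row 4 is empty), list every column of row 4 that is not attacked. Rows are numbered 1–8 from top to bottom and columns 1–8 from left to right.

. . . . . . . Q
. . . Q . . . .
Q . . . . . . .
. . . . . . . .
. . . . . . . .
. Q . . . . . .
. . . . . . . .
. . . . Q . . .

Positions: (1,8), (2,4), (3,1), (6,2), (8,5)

columns 3, 7

(1,8) attacks row 4 at column 8 and diagonals 5.
(2,4) attacks row 4 at column 4 and diagonals 2, 6.
(3,1) attacks row 4 at column 1 and diagonals 2.
(6,2) attacks row 4 at column 2 and diagonals 4.
(8,5) attacks row 4 at column 5 and diagonals 1.
Attacked columns: {1, 2, 4, 5, 6, 8}. Safe: {3, 7}.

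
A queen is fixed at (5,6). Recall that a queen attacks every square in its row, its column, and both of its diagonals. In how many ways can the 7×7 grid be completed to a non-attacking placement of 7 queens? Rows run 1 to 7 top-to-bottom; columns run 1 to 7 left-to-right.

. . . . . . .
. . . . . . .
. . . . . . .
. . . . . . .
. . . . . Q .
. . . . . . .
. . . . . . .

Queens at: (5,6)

Branch on row 1: col 1 → 1; col 3 → 1; col 4 → 2; col 5 → 1; col 7 → 1.
Sum: 1 + 1 + 2 + 1 + 1 = 6.

6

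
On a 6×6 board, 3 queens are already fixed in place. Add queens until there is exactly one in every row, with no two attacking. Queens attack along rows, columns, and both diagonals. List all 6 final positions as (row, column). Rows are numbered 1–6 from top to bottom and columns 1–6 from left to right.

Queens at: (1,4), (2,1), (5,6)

Row 3: attacked by (1,4)→{2,4,6}; (2,1)→{1,2}; (5,6)→{4,6}. Safe: 3, 5. Place at column 5.
Row 4: attacked by (1,4)→{1,4}; (2,1)→{1,3}; (3,5)→{4,5,6}; (5,6)→{5,6}. Safe: 2. Place at column 2.
Row 6: attacked by (1,4)→{4}; (2,1)→{1,5}; (3,5)→{2,5}; (4,2)→{2,4}; (5,6)→{5,6}. Safe: 3. Place at column 3.
Columns [4, 1, 5, 2, 6, 3], r−c [-3, 1, -2, 2, -1, 3], r+c [5, 3, 8, 6, 11, 9] are all distinct, so no two queens attack.

(1,4) (2,1) (3,5) (4,2) (5,6) (6,3)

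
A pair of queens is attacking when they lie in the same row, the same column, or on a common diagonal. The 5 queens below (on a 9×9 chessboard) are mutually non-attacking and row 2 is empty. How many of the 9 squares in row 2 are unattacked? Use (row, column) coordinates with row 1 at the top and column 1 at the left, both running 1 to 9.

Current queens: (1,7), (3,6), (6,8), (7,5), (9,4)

4

(1,7) attacks row 2 at column 7 and diagonals 6, 8.
(3,6) attacks row 2 at column 6 and diagonals 5, 7.
(6,8) attacks row 2 at column 8 and diagonals 4.
(7,5) attacks row 2 at column 5.
(9,4) attacks row 2 at column 4.
Attacked columns: {4, 5, 6, 7, 8}. Safe: {1, 2, 3, 9}.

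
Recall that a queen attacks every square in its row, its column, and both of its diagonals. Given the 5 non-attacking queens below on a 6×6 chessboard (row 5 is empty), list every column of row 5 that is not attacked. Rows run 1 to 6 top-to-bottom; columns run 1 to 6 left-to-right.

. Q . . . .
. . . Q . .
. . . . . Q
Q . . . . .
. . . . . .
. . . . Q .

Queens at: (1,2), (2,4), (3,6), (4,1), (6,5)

(1,2) attacks row 5 at column 2 and diagonals 6.
(2,4) attacks row 5 at column 4 and diagonals 1.
(3,6) attacks row 5 at column 6 and diagonals 4.
(4,1) attacks row 5 at column 1 and diagonals 2.
(6,5) attacks row 5 at column 5 and diagonals 4, 6.
Attacked columns: {1, 2, 4, 5, 6}. Safe: {3}.

columns 3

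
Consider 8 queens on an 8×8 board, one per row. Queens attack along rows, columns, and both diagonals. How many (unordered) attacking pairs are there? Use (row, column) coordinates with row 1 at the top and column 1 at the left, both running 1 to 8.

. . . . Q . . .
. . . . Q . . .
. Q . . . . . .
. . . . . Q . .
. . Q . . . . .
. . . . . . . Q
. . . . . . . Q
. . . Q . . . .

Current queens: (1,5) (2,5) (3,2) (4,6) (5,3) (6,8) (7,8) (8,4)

Same column: (1,5)–(2,5) (column 5); (6,8)–(7,8) (column 8).
Same diagonal: (4,6)–(6,8) (|4−6| = |6−8| = 2).
Total attacking pairs: 3.

3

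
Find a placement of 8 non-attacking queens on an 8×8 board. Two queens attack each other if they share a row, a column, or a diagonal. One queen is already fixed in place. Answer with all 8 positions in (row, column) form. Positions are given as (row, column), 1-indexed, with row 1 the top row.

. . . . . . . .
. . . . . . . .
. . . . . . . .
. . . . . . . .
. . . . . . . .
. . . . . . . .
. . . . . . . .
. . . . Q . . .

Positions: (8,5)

(1,8) (2,4) (3,1) (4,3) (5,6) (6,2) (7,7) (8,5)

Row 1: attacked by (8,5)→{5}. Safe: 1, 2, 3, 4, 6, 7, 8. Place at column 8.
Row 2: attacked by (1,8)→{7,8}; (8,5)→{5}. Safe: 1, 2, 3, 4, 6. Place at column 4.
Row 3: attacked by (1,8)→{6,8}; (2,4)→{3,4,5}; (8,5)→{5}. Safe: 1, 2, 7. Place at column 1.
Row 4: attacked by (1,8)→{5,8}; (2,4)→{2,4,6}; (3,1)→{1,2}; (8,5)→{1,5}. Safe: 3, 7. Place at column 3.
Row 5: attacked by (1,8)→{4,8}; (2,4)→{1,4,7}; (3,1)→{1,3}; (4,3)→{2,3,4}; (8,5)→{2,5,8}. Safe: 6. Place at column 6.
Row 6: attacked by (1,8)→{3,8}; (2,4)→{4,8}; (3,1)→{1,4}; (4,3)→{1,3,5}; (5,6)→{5,6,7}; (8,5)→{3,5,7}. Safe: 2. Place at column 2.
Row 7: attacked by (1,8)→{2,8}; (2,4)→{4}; (3,1)→{1,5}; (4,3)→{3,6}; (5,6)→{4,6,8}; (6,2)→{1,2,3}; (8,5)→{4,5,6}. Safe: 7. Place at column 7.
Columns [8, 4, 1, 3, 6, 2, 7, 5], r−c [-7, -2, 2, 1, -1, 4, 0, 3], r+c [9, 6, 4, 7, 11, 8, 14, 13] are all distinct, so no two queens attack.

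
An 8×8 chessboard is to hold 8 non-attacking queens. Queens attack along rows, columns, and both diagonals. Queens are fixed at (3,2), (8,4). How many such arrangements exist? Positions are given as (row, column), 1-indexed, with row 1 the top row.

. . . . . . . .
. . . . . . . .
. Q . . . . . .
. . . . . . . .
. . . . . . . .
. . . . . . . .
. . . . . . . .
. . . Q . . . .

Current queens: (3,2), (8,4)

Branch on row 1: col 1 → 0; col 3 → 2; col 5 → 1; col 6 → 0; col 7 → 0; col 8 → 0.
Sum: 0 + 2 + 1 + 0 + 0 + 0 = 3.

3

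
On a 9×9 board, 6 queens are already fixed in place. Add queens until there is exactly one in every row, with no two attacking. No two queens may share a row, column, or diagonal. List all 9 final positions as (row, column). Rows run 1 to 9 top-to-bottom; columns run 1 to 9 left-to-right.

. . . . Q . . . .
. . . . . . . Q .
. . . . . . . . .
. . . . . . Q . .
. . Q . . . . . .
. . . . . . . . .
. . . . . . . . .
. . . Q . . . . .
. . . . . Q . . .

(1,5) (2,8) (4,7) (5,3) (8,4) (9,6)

Row 3: attacked by (1,5)→{3,5,7}; (2,8)→{7,8,9}; (4,7)→{6,7,8}; (5,3)→{1,3,5}; (8,4)→{4,9}; (9,6)→{6}. Safe: 2. Place at column 2.
Row 6: attacked by (1,5)→{5}; (2,8)→{4,8}; (3,2)→{2,5}; (4,7)→{5,7,9}; (5,3)→{2,3,4}; (8,4)→{2,4,6}; (9,6)→{3,6,9}. Safe: 1. Place at column 1.
Row 7: attacked by (1,5)→{5}; (2,8)→{3,8}; (3,2)→{2,6}; (4,7)→{4,7}; (5,3)→{1,3,5}; (6,1)→{1,2}; (8,4)→{3,4,5}; (9,6)→{4,6,8}. Safe: 9. Place at column 9.
Columns [5, 8, 2, 7, 3, 1, 9, 4, 6], r−c [-4, -6, 1, -3, 2, 5, -2, 4, 3], r+c [6, 10, 5, 11, 8, 7, 16, 12, 15] are all distinct, so no two queens attack.

(1,5) (2,8) (3,2) (4,7) (5,3) (6,1) (7,9) (8,4) (9,6)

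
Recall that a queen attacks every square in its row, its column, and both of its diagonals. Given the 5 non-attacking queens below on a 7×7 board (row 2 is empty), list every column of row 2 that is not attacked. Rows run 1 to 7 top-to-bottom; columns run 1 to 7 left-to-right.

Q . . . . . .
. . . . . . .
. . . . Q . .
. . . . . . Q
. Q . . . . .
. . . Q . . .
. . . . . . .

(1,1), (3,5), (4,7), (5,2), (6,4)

(1,1) attacks row 2 at column 1 and diagonals 2.
(3,5) attacks row 2 at column 5 and diagonals 4, 6.
(4,7) attacks row 2 at column 7 and diagonals 5.
(5,2) attacks row 2 at column 2 and diagonals 5.
(6,4) attacks row 2 at column 4.
Attacked columns: {1, 2, 4, 5, 6, 7}. Safe: {3}.

columns 3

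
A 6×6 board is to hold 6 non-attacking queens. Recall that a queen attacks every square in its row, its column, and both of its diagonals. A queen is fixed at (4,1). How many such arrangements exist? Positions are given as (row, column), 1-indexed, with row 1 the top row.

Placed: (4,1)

1

Branch on row 1: col 2 → 1; col 3 → 0; col 5 → 0; col 6 → 0.
Sum: 1 + 0 + 0 + 0 = 1.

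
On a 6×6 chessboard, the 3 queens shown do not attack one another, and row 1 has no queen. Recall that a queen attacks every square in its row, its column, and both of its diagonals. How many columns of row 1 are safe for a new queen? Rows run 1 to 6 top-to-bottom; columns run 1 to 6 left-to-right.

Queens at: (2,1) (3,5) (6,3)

2

(2,1) attacks row 1 at column 1 and diagonals 2.
(3,5) attacks row 1 at column 5 and diagonals 3.
(6,3) attacks row 1 at column 3.
Attacked columns: {1, 2, 3, 5}. Safe: {4, 6}.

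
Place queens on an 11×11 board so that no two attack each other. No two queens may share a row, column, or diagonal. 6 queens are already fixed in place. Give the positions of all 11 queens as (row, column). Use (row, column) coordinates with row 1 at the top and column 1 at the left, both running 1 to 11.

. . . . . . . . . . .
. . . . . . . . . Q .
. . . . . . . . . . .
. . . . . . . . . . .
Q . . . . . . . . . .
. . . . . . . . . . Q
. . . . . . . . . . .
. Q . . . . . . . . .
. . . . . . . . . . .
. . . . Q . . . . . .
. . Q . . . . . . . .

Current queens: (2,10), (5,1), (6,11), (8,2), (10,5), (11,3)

(1,8) (2,10) (3,4) (4,7) (5,1) (6,11) (7,6) (8,2) (9,9) (10,5) (11,3)

Row 1: attacked by (2,10)→{9,10,11}; (5,1)→{1,5}; (6,11)→{6,11}; (8,2)→{2,9}; (10,5)→{5}; (11,3)→{3}. Safe: 4, 7, 8. Place at column 8.
Row 3: attacked by (1,8)→{6,8,10}; (2,10)→{9,10,11}; (5,1)→{1,3}; (6,11)→{8,11}; (8,2)→{2,7}; (10,5)→{5}; (11,3)→{3,11}. Safe: 4. Place at column 4.
Row 4: attacked by (1,8)→{5,8,11}; (2,10)→{8,10}; (3,4)→{3,4,5}; (5,1)→{1,2}; (6,11)→{9,11}; (8,2)→{2,6}; (10,5)→{5,11}; (11,3)→{3,10}. Safe: 7. Place at column 7.
Row 7: attacked by (1,8)→{2,8}; (2,10)→{5,10}; (3,4)→{4,8}; (4,7)→{4,7,10}; (5,1)→{1,3}; (6,11)→{10,11}; (8,2)→{1,2,3}; (10,5)→{2,5,8}; (11,3)→{3,7}. Safe: 6, 9. Place at column 6.
Row 9: attacked by (1,8)→{8}; (2,10)→{3,10}; (3,4)→{4,10}; (4,7)→{2,7}; (5,1)→{1,5}; (6,11)→{8,11}; (7,6)→{4,6,8}; (8,2)→{1,2,3}; (10,5)→{4,5,6}; (11,3)→{1,3,5}. Safe: 9. Place at column 9.
Columns [8, 10, 4, 7, 1, 11, 6, 2, 9, 5, 3], r−c [-7, -8, -1, -3, 4, -5, 1, 6, 0, 5, 8], r+c [9, 12, 7, 11, 6, 17, 13, 10, 18, 15, 14] are all distinct, so no two queens attack.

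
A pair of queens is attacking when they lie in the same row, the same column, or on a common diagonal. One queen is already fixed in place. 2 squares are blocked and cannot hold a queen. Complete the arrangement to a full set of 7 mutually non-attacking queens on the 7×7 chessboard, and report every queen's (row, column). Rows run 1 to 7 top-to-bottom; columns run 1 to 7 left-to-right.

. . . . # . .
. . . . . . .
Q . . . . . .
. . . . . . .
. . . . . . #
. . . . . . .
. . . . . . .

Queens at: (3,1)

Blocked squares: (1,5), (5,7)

(1,7) (2,4) (3,1) (4,5) (5,2) (6,6) (7,3)

Row 1: attacked by (3,1)→{1,3}. Blocked: 5. Safe: 2, 4, 6, 7. Place at column 7.
Row 2: attacked by (1,7)→{6,7}; (3,1)→{1,2}. Safe: 3, 4, 5. Place at column 4.
Row 4: attacked by (1,7)→{4,7}; (2,4)→{2,4,6}; (3,1)→{1,2}. Safe: 3, 5. Place at column 5.
Row 5: attacked by (1,7)→{3,7}; (2,4)→{1,4,7}; (3,1)→{1,3}; (4,5)→{4,5,6}. Blocked: 7. Safe: 2. Place at column 2.
Row 6: attacked by (1,7)→{2,7}; (2,4)→{4}; (3,1)→{1,4}; (4,5)→{3,5,7}; (5,2)→{1,2,3}. Safe: 6. Place at column 6.
Row 7: attacked by (1,7)→{1,7}; (2,4)→{4}; (3,1)→{1,5}; (4,5)→{2,5}; (5,2)→{2,4}; (6,6)→{5,6,7}. Safe: 3. Place at column 3.
Columns [7, 4, 1, 5, 2, 6, 3], r−c [-6, -2, 2, -1, 3, 0, 4], r+c [8, 6, 4, 9, 7, 12, 10] are all distinct, so no two queens attack.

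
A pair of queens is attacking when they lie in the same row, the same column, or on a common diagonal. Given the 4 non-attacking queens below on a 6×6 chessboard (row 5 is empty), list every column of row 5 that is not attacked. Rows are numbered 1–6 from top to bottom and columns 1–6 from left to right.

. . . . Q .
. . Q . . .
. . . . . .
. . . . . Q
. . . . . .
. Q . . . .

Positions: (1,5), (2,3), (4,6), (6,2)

columns 4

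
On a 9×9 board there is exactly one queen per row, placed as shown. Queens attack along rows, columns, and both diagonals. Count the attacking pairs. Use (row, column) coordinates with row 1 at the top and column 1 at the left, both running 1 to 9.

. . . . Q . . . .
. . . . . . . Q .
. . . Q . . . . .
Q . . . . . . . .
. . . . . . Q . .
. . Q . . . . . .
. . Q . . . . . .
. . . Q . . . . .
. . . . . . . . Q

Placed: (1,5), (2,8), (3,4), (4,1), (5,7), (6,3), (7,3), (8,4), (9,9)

Same column: (3,4)–(8,4) (column 4); (6,3)–(7,3) (column 3).
Same diagonal: (2,8)–(7,3) (|2−7| = |8−3| = 5); (4,1)–(6,3) (|4−6| = |1−3| = 2); (5,7)–(8,4) (|5−8| = |7−4| = 3); (7,3)–(8,4) (|7−8| = |3−4| = 1).
Total attacking pairs: 6.

6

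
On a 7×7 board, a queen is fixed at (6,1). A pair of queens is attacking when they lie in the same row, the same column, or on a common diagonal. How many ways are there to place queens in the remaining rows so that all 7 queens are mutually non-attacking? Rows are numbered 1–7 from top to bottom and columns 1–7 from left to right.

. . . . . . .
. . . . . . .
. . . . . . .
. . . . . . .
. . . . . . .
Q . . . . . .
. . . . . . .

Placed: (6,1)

7

Branch on row 1: col 2 → 1; col 3 → 1; col 4 → 2; col 5 → 2; col 7 → 1.
Sum: 1 + 1 + 2 + 2 + 1 = 7.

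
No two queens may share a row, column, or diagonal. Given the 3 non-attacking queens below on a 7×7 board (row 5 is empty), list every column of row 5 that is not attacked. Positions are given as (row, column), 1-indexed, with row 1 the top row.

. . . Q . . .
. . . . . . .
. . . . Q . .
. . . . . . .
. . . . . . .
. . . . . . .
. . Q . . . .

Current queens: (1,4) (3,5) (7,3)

columns 2, 6

(1,4) attacks row 5 at column 4.
(3,5) attacks row 5 at column 5 and diagonals 3, 7.
(7,3) attacks row 5 at column 3 and diagonals 1, 5.
Attacked columns: {1, 3, 4, 5, 7}. Safe: {2, 6}.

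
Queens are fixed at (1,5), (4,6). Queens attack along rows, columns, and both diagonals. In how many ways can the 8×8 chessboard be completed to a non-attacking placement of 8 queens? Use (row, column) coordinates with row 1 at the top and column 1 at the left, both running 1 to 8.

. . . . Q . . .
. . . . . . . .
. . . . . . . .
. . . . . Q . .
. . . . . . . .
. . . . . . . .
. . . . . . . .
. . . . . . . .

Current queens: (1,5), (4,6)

Branch on row 2: col 1 → 2; col 2 → 1; col 3 → 1; col 7 → 2.
Sum: 2 + 1 + 1 + 2 = 6.

6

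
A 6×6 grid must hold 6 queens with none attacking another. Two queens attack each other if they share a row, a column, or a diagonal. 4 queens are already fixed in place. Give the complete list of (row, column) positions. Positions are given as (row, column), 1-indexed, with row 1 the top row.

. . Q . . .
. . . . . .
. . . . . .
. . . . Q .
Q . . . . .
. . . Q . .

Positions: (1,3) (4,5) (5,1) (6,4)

(1,3) (2,6) (3,2) (4,5) (5,1) (6,4)

Row 2: attacked by (1,3)→{2,3,4}; (4,5)→{3,5}; (5,1)→{1,4}; (6,4)→{4}. Safe: 6. Place at column 6.
Row 3: attacked by (1,3)→{1,3,5}; (2,6)→{5,6}; (4,5)→{4,5,6}; (5,1)→{1,3}; (6,4)→{1,4}. Safe: 2. Place at column 2.
Columns [3, 6, 2, 5, 1, 4], r−c [-2, -4, 1, -1, 4, 2], r+c [4, 8, 5, 9, 6, 10] are all distinct, so no two queens attack.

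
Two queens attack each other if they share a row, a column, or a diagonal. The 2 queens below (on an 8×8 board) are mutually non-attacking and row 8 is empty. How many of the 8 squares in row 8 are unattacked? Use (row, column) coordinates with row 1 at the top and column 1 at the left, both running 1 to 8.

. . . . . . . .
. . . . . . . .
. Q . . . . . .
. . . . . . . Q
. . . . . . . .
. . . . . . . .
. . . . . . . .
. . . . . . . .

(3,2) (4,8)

4

(3,2) attacks row 8 at column 2 and diagonals 7.
(4,8) attacks row 8 at column 8 and diagonals 4.
Attacked columns: {2, 4, 7, 8}. Safe: {1, 3, 5, 6}.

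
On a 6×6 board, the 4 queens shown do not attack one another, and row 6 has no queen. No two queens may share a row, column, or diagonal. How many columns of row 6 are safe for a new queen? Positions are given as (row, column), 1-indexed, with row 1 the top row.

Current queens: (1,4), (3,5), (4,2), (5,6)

(1,4) attacks row 6 at column 4.
(3,5) attacks row 6 at column 5 and diagonals 2.
(4,2) attacks row 6 at column 2 and diagonals 4.
(5,6) attacks row 6 at column 6 and diagonals 5.
Attacked columns: {2, 4, 5, 6}. Safe: {1, 3}.

2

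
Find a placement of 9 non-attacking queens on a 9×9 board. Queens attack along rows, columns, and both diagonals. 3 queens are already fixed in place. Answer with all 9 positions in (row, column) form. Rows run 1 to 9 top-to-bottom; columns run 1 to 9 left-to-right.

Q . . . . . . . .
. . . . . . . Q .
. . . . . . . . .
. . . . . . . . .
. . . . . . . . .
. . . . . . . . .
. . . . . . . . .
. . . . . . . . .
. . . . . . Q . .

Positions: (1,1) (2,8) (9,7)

(1,1) (2,8) (3,5) (4,3) (5,6) (6,9) (7,2) (8,4) (9,7)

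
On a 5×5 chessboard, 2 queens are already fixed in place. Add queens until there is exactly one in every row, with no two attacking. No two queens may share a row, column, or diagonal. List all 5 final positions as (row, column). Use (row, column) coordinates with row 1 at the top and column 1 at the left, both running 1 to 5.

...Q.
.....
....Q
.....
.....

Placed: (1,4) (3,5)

Row 2: attacked by (1,4)→{3,4,5}; (3,5)→{4,5}. Safe: 1, 2. Place at column 2.
Row 4: attacked by (1,4)→{1,4}; (2,2)→{2,4}; (3,5)→{4,5}. Safe: 3. Place at column 3.
Row 5: attacked by (1,4)→{4}; (2,2)→{2,5}; (3,5)→{3,5}; (4,3)→{2,3,4}. Safe: 1. Place at column 1.
Columns [4, 2, 5, 3, 1], r−c [-3, 0, -2, 1, 4], r+c [5, 4, 8, 7, 6] are all distinct, so no two queens attack.

(1,4) (2,2) (3,5) (4,3) (5,1)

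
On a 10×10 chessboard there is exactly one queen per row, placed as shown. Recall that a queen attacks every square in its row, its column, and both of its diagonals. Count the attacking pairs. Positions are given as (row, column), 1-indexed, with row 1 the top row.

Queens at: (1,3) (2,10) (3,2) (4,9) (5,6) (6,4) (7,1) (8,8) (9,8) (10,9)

Same column: (4,9)–(10,9) (column 9); (8,8)–(9,8) (column 8).
Same diagonal: (3,2)–(9,8) (|3−9| = |2−8| = 6); (3,2)–(10,9) (|3−10| = |2−9| = 7); (9,8)–(10,9) (|9−10| = |8−9| = 1).
Total attacking pairs: 5.

5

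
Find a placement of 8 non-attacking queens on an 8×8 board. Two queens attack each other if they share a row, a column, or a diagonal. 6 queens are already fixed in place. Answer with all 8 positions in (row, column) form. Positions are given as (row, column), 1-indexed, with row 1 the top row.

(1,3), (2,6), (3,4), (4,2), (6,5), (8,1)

(1,3) (2,6) (3,4) (4,2) (5,8) (6,5) (7,7) (8,1)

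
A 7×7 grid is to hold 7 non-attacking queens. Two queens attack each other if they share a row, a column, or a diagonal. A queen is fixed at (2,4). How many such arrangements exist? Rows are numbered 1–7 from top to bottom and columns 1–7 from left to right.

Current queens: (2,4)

6

Branch on row 1: col 1 → 1; col 2 → 2; col 6 → 2; col 7 → 1.
Sum: 1 + 2 + 2 + 1 = 6.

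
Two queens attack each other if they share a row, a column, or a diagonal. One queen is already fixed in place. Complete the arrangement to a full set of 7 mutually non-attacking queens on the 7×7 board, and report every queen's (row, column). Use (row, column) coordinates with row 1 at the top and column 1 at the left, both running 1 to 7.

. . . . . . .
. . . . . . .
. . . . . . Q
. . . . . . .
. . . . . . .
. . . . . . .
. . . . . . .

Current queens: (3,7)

(1,4) (2,2) (3,7) (4,5) (5,3) (6,1) (7,6)

Row 1: attacked by (3,7)→{5,7}. Safe: 1, 2, 3, 4, 6. Place at column 4.
Row 2: attacked by (1,4)→{3,4,5}; (3,7)→{6,7}. Safe: 1, 2. Place at column 2.
Row 4: attacked by (1,4)→{1,4,7}; (2,2)→{2,4}; (3,7)→{6,7}. Safe: 3, 5. Place at column 5.
Row 5: attacked by (1,4)→{4}; (2,2)→{2,5}; (3,7)→{5,7}; (4,5)→{4,5,6}. Safe: 1, 3. Place at column 3.
Row 6: attacked by (1,4)→{4}; (2,2)→{2,6}; (3,7)→{4,7}; (4,5)→{3,5,7}; (5,3)→{2,3,4}. Safe: 1. Place at column 1.
Row 7: attacked by (1,4)→{4}; (2,2)→{2,7}; (3,7)→{3,7}; (4,5)→{2,5}; (5,3)→{1,3,5}; (6,1)→{1,2}. Safe: 6. Place at column 6.
Columns [4, 2, 7, 5, 3, 1, 6], r−c [-3, 0, -4, -1, 2, 5, 1], r+c [5, 4, 10, 9, 8, 7, 13] are all distinct, so no two queens attack.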